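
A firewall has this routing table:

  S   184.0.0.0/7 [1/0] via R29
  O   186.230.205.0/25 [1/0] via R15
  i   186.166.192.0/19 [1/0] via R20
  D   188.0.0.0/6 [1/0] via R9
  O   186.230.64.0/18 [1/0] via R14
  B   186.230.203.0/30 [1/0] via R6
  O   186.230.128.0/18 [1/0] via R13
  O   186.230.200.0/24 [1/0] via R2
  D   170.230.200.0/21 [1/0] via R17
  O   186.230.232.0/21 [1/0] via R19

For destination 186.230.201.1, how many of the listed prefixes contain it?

No listed prefix contains 186.230.201.1.
Total matching entries: 0.

0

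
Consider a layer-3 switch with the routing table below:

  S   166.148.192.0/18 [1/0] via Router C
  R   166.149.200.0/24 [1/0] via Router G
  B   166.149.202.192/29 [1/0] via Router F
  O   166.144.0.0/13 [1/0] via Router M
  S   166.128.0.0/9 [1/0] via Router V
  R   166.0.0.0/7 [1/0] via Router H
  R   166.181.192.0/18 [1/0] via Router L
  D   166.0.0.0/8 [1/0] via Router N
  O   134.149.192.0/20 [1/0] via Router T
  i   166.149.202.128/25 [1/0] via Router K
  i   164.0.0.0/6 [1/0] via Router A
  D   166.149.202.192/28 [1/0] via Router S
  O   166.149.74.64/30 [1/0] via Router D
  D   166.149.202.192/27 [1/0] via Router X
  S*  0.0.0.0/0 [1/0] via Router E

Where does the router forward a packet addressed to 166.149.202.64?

Routes whose prefix contains 166.149.202.64:
  0.0.0.0/0 (default, matches everything) -> Router E
  164.0.0.0/6 (164.0.0.0 - 167.255.255.255) -> Router A
  166.0.0.0/7 (166.0.0.0 - 167.255.255.255) -> Router H
  166.0.0.0/8 (166.0.0.0 - 166.255.255.255) -> Router N
  166.128.0.0/9 (166.128.0.0 - 166.255.255.255) -> Router V
  166.144.0.0/13 (166.144.0.0 - 166.151.255.255) -> Router M
More-specific entries that do NOT match:
  166.149.74.64/30 (166.149.74.64 - 166.149.74.67) does not contain 166.149.202.64
  166.149.202.192/29 (166.149.202.192 - 166.149.202.199) does not contain 166.149.202.64
  166.149.202.192/28 (166.149.202.192 - 166.149.202.207) does not contain 166.149.202.64
  166.149.202.192/27 (166.149.202.192 - 166.149.202.223) does not contain 166.149.202.64
  166.149.202.128/25 (166.149.202.128 - 166.149.202.255) does not contain 166.149.202.64
  166.149.200.0/24 (166.149.200.0 - 166.149.200.255) does not contain 166.149.202.64
  134.149.192.0/20 (134.149.192.0 - 134.149.207.255) does not contain 166.149.202.64
  166.148.192.0/18 (166.148.192.0 - 166.148.255.255) does not contain 166.149.202.64
  166.181.192.0/18 (166.181.192.0 - 166.181.255.255) does not contain 166.149.202.64
Longest matching prefix is /13 -> next hop Router M.

Router M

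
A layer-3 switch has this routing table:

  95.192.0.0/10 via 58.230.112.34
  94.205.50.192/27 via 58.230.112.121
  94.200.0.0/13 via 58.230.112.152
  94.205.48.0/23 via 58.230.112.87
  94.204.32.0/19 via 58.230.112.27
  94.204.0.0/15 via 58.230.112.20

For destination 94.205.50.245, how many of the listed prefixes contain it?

2

Prefixes containing 94.205.50.245:
  94.200.0.0/13 (94.200.0.0 - 94.207.255.255)
  94.204.0.0/15 (94.204.0.0 - 94.205.255.255)
Total matching entries: 2.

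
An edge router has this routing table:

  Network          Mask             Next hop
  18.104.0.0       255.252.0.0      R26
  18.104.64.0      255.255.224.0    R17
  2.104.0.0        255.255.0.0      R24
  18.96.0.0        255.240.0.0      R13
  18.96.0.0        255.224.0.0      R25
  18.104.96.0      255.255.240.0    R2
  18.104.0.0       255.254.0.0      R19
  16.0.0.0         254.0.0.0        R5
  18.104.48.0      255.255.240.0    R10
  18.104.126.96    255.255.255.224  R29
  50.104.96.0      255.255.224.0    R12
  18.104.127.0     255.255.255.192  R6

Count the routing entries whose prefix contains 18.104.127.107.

4

Prefixes containing 18.104.127.107:
  18.96.0.0/11 (18.96.0.0 - 18.127.255.255)
  18.96.0.0/12 (18.96.0.0 - 18.111.255.255)
  18.104.0.0/14 (18.104.0.0 - 18.107.255.255)
  18.104.0.0/15 (18.104.0.0 - 18.105.255.255)
Total matching entries: 4.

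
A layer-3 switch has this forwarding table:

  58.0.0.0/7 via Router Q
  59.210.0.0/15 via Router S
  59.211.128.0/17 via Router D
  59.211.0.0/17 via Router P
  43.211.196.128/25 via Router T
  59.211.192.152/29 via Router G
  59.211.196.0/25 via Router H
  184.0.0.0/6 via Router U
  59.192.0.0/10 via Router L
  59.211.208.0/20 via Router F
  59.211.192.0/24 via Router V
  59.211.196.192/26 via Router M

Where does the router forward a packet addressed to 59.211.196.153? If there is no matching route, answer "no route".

Router D

Routes whose prefix contains 59.211.196.153:
  58.0.0.0/7 (58.0.0.0 - 59.255.255.255) -> Router Q
  59.192.0.0/10 (59.192.0.0 - 59.255.255.255) -> Router L
  59.210.0.0/15 (59.210.0.0 - 59.211.255.255) -> Router S
  59.211.128.0/17 (59.211.128.0 - 59.211.255.255) -> Router D
More-specific entries that do NOT match:
  59.211.192.152/29 (59.211.192.152 - 59.211.192.159) does not contain 59.211.196.153
  59.211.196.192/26 (59.211.196.192 - 59.211.196.255) does not contain 59.211.196.153
  43.211.196.128/25 (43.211.196.128 - 43.211.196.255) does not contain 59.211.196.153
  59.211.196.0/25 (59.211.196.0 - 59.211.196.127) does not contain 59.211.196.153
  59.211.192.0/24 (59.211.192.0 - 59.211.192.255) does not contain 59.211.196.153
  59.211.208.0/20 (59.211.208.0 - 59.211.223.255) does not contain 59.211.196.153
Longest matching prefix is /17 -> next hop Router D.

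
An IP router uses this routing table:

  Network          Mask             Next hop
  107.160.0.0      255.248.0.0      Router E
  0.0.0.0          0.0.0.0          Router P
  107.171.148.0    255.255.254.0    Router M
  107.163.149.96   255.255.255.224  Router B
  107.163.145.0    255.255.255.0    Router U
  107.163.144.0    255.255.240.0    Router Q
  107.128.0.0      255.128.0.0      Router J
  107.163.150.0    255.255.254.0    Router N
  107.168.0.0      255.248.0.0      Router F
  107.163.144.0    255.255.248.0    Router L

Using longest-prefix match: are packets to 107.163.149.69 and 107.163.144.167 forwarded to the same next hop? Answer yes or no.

yes

107.163.149.69: longest match 107.163.144.0/21 -> Router L
107.163.144.167: longest match 107.163.144.0/21 -> Router L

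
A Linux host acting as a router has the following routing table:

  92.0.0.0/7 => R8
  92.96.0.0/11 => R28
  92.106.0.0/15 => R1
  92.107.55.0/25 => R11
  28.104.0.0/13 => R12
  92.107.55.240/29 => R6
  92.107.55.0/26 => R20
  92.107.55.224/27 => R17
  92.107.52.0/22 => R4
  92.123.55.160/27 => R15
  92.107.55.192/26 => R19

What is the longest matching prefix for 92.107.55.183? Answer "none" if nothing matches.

Entries matching 92.107.55.183:
  92.0.0.0/7 (92.0.0.0 - 93.255.255.255)
  92.96.0.0/11 (92.96.0.0 - 92.127.255.255)
  92.106.0.0/15 (92.106.0.0 - 92.107.255.255)
  92.107.52.0/22 (92.107.52.0 - 92.107.55.255)
Most specific is 92.107.52.0/22.

92.107.52.0/22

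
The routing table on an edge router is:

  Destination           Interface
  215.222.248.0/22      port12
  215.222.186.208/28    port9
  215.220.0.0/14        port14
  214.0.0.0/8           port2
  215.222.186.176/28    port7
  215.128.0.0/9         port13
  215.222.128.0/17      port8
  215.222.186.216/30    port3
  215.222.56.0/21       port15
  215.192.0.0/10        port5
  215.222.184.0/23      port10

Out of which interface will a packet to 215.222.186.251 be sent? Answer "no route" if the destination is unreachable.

port8

Routes whose prefix contains 215.222.186.251:
  215.128.0.0/9 (215.128.0.0 - 215.255.255.255) -> port13
  215.192.0.0/10 (215.192.0.0 - 215.255.255.255) -> port5
  215.220.0.0/14 (215.220.0.0 - 215.223.255.255) -> port14
  215.222.128.0/17 (215.222.128.0 - 215.222.255.255) -> port8
More-specific entries that do NOT match:
  215.222.186.216/30 (215.222.186.216 - 215.222.186.219) does not contain 215.222.186.251
  215.222.186.208/28 (215.222.186.208 - 215.222.186.223) does not contain 215.222.186.251
  215.222.186.176/28 (215.222.186.176 - 215.222.186.191) does not contain 215.222.186.251
  215.222.184.0/23 (215.222.184.0 - 215.222.185.255) does not contain 215.222.186.251
  215.222.248.0/22 (215.222.248.0 - 215.222.251.255) does not contain 215.222.186.251
  215.222.56.0/21 (215.222.56.0 - 215.222.63.255) does not contain 215.222.186.251
Longest matching prefix is /17 -> interface port8.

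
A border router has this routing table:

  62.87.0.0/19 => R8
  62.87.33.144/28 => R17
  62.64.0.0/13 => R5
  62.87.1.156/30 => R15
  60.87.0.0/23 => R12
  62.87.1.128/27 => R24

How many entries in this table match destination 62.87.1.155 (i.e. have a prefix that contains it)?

2

Prefixes containing 62.87.1.155:
  62.87.0.0/19 (62.87.0.0 - 62.87.31.255)
  62.87.1.128/27 (62.87.1.128 - 62.87.1.159)
Total matching entries: 2.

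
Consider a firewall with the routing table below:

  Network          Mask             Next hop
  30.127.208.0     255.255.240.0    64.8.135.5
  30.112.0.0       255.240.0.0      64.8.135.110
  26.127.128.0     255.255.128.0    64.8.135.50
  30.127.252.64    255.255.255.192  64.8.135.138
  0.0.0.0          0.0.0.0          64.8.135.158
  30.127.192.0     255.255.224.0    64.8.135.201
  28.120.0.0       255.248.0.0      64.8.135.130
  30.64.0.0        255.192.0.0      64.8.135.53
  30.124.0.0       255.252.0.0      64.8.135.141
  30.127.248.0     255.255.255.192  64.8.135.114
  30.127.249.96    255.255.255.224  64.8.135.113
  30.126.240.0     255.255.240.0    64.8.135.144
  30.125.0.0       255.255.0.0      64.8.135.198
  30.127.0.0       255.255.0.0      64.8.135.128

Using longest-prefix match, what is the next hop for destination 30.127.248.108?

64.8.135.128

Routes whose prefix contains 30.127.248.108:
  0.0.0.0/0 (default, matches everything) -> 64.8.135.158
  30.64.0.0/10 (30.64.0.0 - 30.127.255.255) -> 64.8.135.53
  30.112.0.0/12 (30.112.0.0 - 30.127.255.255) -> 64.8.135.110
  30.124.0.0/14 (30.124.0.0 - 30.127.255.255) -> 64.8.135.141
  30.127.0.0/16 (30.127.0.0 - 30.127.255.255) -> 64.8.135.128
More-specific entries that do NOT match:
  30.127.249.96/27 (30.127.249.96 - 30.127.249.127) does not contain 30.127.248.108
  30.127.252.64/26 (30.127.252.64 - 30.127.252.127) does not contain 30.127.248.108
  30.127.248.0/26 (30.127.248.0 - 30.127.248.63) does not contain 30.127.248.108
  30.127.208.0/20 (30.127.208.0 - 30.127.223.255) does not contain 30.127.248.108
  30.126.240.0/20 (30.126.240.0 - 30.126.255.255) does not contain 30.127.248.108
  30.127.192.0/19 (30.127.192.0 - 30.127.223.255) does not contain 30.127.248.108
  26.127.128.0/17 (26.127.128.0 - 26.127.255.255) does not contain 30.127.248.108
Longest matching prefix is /16 -> next hop 64.8.135.128.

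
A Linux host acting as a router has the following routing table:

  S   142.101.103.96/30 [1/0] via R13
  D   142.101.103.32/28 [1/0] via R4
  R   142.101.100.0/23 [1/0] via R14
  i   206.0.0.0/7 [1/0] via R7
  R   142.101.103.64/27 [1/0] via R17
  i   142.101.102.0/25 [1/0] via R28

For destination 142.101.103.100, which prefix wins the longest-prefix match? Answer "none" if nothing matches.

142.101.103.100 is outside every listed prefix and there is no default route.

none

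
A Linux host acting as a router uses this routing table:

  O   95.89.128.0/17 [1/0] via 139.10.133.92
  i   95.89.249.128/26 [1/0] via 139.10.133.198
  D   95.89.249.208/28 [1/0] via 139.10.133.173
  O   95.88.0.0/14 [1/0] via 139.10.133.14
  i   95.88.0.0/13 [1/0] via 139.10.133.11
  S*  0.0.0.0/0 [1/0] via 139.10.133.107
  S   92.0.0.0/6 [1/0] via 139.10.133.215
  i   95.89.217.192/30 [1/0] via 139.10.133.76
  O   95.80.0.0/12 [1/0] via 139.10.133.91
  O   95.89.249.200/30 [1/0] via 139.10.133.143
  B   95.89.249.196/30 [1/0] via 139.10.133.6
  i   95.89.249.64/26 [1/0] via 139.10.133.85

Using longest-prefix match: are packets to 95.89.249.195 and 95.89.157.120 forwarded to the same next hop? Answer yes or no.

yes

95.89.249.195: longest match 95.89.128.0/17 -> 139.10.133.92
95.89.157.120: longest match 95.89.128.0/17 -> 139.10.133.92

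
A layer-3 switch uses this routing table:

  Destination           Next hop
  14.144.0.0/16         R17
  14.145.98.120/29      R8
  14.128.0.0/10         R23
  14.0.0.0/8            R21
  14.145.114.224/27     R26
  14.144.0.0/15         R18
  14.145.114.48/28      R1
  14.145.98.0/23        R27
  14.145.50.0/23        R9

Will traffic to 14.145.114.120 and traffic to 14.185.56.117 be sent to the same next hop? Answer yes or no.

14.145.114.120: longest match 14.144.0.0/15 -> R18
14.185.56.117: longest match 14.128.0.0/10 -> R23

no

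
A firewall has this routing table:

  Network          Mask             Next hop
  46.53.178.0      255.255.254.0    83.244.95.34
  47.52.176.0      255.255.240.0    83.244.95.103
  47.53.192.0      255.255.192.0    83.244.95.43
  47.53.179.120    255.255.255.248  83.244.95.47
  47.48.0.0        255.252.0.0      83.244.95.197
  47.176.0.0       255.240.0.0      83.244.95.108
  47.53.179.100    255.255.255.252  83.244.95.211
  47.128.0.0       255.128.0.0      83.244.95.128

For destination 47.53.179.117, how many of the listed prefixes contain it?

0

No listed prefix contains 47.53.179.117.
Total matching entries: 0.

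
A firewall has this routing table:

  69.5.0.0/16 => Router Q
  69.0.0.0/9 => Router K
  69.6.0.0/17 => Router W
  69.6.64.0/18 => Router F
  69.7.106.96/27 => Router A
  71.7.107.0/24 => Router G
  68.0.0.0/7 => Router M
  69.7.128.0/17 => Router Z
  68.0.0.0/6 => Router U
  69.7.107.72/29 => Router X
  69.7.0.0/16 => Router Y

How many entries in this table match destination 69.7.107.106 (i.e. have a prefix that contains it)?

Prefixes containing 69.7.107.106:
  68.0.0.0/6 (68.0.0.0 - 71.255.255.255)
  68.0.0.0/7 (68.0.0.0 - 69.255.255.255)
  69.0.0.0/9 (69.0.0.0 - 69.127.255.255)
  69.7.0.0/16 (69.7.0.0 - 69.7.255.255)
Total matching entries: 4.

4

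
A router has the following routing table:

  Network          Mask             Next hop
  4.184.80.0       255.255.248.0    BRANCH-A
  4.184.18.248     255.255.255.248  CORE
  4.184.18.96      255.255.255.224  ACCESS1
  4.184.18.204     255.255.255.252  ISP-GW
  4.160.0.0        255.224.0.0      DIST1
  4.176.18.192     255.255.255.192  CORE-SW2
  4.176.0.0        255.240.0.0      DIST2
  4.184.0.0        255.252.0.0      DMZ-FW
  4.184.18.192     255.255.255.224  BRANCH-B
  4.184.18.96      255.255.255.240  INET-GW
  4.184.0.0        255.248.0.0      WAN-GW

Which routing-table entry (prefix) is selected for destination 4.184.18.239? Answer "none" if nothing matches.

Entries matching 4.184.18.239:
  4.160.0.0/11 (4.160.0.0 - 4.191.255.255)
  4.176.0.0/12 (4.176.0.0 - 4.191.255.255)
  4.184.0.0/13 (4.184.0.0 - 4.191.255.255)
  4.184.0.0/14 (4.184.0.0 - 4.187.255.255)
Most specific is 4.184.0.0/14.

4.184.0.0/14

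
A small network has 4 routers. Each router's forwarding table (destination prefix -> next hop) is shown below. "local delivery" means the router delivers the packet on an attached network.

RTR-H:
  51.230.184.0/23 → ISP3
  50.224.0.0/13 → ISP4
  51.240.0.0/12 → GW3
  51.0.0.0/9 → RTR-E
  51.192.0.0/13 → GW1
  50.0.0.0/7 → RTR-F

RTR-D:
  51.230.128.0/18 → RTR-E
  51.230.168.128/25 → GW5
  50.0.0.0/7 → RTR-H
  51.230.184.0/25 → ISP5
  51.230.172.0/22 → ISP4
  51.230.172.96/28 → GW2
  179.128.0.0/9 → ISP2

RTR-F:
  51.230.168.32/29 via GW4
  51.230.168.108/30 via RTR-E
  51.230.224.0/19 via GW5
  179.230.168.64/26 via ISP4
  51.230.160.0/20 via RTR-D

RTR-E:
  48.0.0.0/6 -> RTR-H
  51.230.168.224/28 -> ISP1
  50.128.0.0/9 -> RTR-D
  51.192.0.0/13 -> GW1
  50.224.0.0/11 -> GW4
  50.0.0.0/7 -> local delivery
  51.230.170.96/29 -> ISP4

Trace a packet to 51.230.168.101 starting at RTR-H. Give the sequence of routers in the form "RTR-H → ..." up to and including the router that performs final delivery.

At RTR-H: longest match for 51.230.168.101 is 50.0.0.0/7 -> RTR-F
At RTR-F: longest match for 51.230.168.101 is 51.230.160.0/20 -> RTR-D
At RTR-D: longest match for 51.230.168.101 is 51.230.128.0/18 -> RTR-E
At RTR-E: longest match for 51.230.168.101 is 50.0.0.0/7 -> local delivery

RTR-H → RTR-F → RTR-D → RTR-E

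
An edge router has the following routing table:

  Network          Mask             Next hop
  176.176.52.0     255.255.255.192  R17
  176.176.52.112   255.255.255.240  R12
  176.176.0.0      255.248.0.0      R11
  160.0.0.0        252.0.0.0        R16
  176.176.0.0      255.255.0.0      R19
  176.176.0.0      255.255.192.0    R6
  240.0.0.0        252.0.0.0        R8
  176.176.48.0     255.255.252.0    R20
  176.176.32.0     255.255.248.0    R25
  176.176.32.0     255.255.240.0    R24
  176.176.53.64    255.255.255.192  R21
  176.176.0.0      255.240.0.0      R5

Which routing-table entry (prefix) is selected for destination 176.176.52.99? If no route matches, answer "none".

176.176.0.0/18

Entries matching 176.176.52.99:
  176.176.0.0/12 (176.176.0.0 - 176.191.255.255)
  176.176.0.0/13 (176.176.0.0 - 176.183.255.255)
  176.176.0.0/16 (176.176.0.0 - 176.176.255.255)
  176.176.0.0/18 (176.176.0.0 - 176.176.63.255)
Most specific is 176.176.0.0/18.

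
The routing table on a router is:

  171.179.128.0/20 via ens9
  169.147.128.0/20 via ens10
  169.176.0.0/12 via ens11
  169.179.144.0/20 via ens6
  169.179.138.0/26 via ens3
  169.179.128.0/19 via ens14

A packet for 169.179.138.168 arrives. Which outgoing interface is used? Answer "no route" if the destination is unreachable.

ens14

Routes whose prefix contains 169.179.138.168:
  169.176.0.0/12 (169.176.0.0 - 169.191.255.255) -> ens11
  169.179.128.0/19 (169.179.128.0 - 169.179.159.255) -> ens14
More-specific entries that do NOT match:
  169.179.138.0/26 (169.179.138.0 - 169.179.138.63) does not contain 169.179.138.168
  171.179.128.0/20 (171.179.128.0 - 171.179.143.255) does not contain 169.179.138.168
  169.147.128.0/20 (169.147.128.0 - 169.147.143.255) does not contain 169.179.138.168
  169.179.144.0/20 (169.179.144.0 - 169.179.159.255) does not contain 169.179.138.168
Longest matching prefix is /19 -> interface ens14.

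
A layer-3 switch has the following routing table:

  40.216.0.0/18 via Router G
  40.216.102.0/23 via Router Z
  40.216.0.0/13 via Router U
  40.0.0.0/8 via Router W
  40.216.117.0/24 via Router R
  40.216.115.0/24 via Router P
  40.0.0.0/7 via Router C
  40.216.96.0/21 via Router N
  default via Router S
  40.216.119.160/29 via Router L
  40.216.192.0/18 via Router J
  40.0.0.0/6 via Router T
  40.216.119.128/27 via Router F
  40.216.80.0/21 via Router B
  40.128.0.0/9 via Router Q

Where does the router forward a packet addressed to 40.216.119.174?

Router U

Routes whose prefix contains 40.216.119.174:
  0.0.0.0/0 (default, matches everything) -> Router S
  40.0.0.0/6 (40.0.0.0 - 43.255.255.255) -> Router T
  40.0.0.0/7 (40.0.0.0 - 41.255.255.255) -> Router C
  40.0.0.0/8 (40.0.0.0 - 40.255.255.255) -> Router W
  40.128.0.0/9 (40.128.0.0 - 40.255.255.255) -> Router Q
  40.216.0.0/13 (40.216.0.0 - 40.223.255.255) -> Router U
More-specific entries that do NOT match:
  40.216.119.160/29 (40.216.119.160 - 40.216.119.167) does not contain 40.216.119.174
  40.216.119.128/27 (40.216.119.128 - 40.216.119.159) does not contain 40.216.119.174
  40.216.117.0/24 (40.216.117.0 - 40.216.117.255) does not contain 40.216.119.174
  40.216.115.0/24 (40.216.115.0 - 40.216.115.255) does not contain 40.216.119.174
  40.216.102.0/23 (40.216.102.0 - 40.216.103.255) does not contain 40.216.119.174
  40.216.96.0/21 (40.216.96.0 - 40.216.103.255) does not contain 40.216.119.174
  40.216.80.0/21 (40.216.80.0 - 40.216.87.255) does not contain 40.216.119.174
  40.216.0.0/18 (40.216.0.0 - 40.216.63.255) does not contain 40.216.119.174
  40.216.192.0/18 (40.216.192.0 - 40.216.255.255) does not contain 40.216.119.174
Longest matching prefix is /13 -> next hop Router U.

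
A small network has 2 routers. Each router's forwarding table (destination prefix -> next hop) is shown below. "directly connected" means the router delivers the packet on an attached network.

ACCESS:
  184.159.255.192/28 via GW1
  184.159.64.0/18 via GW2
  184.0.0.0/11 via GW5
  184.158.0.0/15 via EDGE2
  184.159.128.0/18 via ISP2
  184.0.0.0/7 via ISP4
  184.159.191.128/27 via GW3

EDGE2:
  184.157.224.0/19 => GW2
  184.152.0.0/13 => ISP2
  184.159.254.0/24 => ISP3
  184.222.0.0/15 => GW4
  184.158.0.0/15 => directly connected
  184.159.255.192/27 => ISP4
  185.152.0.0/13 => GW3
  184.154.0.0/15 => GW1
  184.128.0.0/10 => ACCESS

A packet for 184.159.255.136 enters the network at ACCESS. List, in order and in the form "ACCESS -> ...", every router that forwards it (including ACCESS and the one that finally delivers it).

ACCESS -> EDGE2

At ACCESS: longest match for 184.159.255.136 is 184.158.0.0/15 -> EDGE2
At EDGE2: longest match for 184.159.255.136 is 184.158.0.0/15 -> directly connected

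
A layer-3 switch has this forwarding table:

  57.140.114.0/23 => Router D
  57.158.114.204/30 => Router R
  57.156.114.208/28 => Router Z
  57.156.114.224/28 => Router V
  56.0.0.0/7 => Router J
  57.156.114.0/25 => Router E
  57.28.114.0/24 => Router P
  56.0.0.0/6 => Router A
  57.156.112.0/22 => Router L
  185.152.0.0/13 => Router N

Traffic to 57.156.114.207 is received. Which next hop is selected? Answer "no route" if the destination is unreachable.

Router L

Routes whose prefix contains 57.156.114.207:
  56.0.0.0/6 (56.0.0.0 - 59.255.255.255) -> Router A
  56.0.0.0/7 (56.0.0.0 - 57.255.255.255) -> Router J
  57.156.112.0/22 (57.156.112.0 - 57.156.115.255) -> Router L
More-specific entries that do NOT match:
  57.158.114.204/30 (57.158.114.204 - 57.158.114.207) does not contain 57.156.114.207
  57.156.114.208/28 (57.156.114.208 - 57.156.114.223) does not contain 57.156.114.207
  57.156.114.224/28 (57.156.114.224 - 57.156.114.239) does not contain 57.156.114.207
  57.156.114.0/25 (57.156.114.0 - 57.156.114.127) does not contain 57.156.114.207
  57.28.114.0/24 (57.28.114.0 - 57.28.114.255) does not contain 57.156.114.207
  57.140.114.0/23 (57.140.114.0 - 57.140.115.255) does not contain 57.156.114.207
Longest matching prefix is /22 -> next hop Router L.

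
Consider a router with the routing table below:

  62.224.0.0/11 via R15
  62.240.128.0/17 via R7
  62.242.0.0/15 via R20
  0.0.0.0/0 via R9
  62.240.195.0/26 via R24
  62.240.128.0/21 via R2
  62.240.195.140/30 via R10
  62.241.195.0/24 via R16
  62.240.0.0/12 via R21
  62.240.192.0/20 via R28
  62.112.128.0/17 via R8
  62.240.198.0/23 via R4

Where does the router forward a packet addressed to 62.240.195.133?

Routes whose prefix contains 62.240.195.133:
  0.0.0.0/0 (default, matches everything) -> R9
  62.224.0.0/11 (62.224.0.0 - 62.255.255.255) -> R15
  62.240.0.0/12 (62.240.0.0 - 62.255.255.255) -> R21
  62.240.128.0/17 (62.240.128.0 - 62.240.255.255) -> R7
  62.240.192.0/20 (62.240.192.0 - 62.240.207.255) -> R28
More-specific entries that do NOT match:
  62.240.195.140/30 (62.240.195.140 - 62.240.195.143) does not contain 62.240.195.133
  62.240.195.0/26 (62.240.195.0 - 62.240.195.63) does not contain 62.240.195.133
  62.241.195.0/24 (62.241.195.0 - 62.241.195.255) does not contain 62.240.195.133
  62.240.198.0/23 (62.240.198.0 - 62.240.199.255) does not contain 62.240.195.133
  62.240.128.0/21 (62.240.128.0 - 62.240.135.255) does not contain 62.240.195.133
Longest matching prefix is /20 -> next hop R28.

R28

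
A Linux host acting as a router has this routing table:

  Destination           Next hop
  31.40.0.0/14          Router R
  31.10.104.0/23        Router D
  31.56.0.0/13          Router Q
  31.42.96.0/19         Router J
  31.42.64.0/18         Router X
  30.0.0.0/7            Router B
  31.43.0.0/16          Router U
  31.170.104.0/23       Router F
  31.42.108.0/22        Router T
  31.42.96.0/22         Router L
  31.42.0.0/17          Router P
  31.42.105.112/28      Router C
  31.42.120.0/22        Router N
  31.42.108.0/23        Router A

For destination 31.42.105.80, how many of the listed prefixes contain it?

5

Prefixes containing 31.42.105.80:
  30.0.0.0/7 (30.0.0.0 - 31.255.255.255)
  31.40.0.0/14 (31.40.0.0 - 31.43.255.255)
  31.42.0.0/17 (31.42.0.0 - 31.42.127.255)
  31.42.64.0/18 (31.42.64.0 - 31.42.127.255)
  31.42.96.0/19 (31.42.96.0 - 31.42.127.255)
Total matching entries: 5.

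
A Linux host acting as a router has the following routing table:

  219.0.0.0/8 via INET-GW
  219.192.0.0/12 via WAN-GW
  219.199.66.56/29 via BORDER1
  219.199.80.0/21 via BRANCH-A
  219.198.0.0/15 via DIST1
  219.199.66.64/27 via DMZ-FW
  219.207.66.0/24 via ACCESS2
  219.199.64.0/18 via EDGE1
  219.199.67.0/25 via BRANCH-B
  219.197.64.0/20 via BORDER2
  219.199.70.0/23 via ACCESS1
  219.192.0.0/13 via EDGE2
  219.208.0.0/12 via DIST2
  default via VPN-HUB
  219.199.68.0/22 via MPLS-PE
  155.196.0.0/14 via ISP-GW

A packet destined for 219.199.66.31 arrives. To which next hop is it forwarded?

EDGE1

Routes whose prefix contains 219.199.66.31:
  0.0.0.0/0 (default, matches everything) -> VPN-HUB
  219.0.0.0/8 (219.0.0.0 - 219.255.255.255) -> INET-GW
  219.192.0.0/12 (219.192.0.0 - 219.207.255.255) -> WAN-GW
  219.192.0.0/13 (219.192.0.0 - 219.199.255.255) -> EDGE2
  219.198.0.0/15 (219.198.0.0 - 219.199.255.255) -> DIST1
  219.199.64.0/18 (219.199.64.0 - 219.199.127.255) -> EDGE1
More-specific entries that do NOT match:
  219.199.66.56/29 (219.199.66.56 - 219.199.66.63) does not contain 219.199.66.31
  219.199.66.64/27 (219.199.66.64 - 219.199.66.95) does not contain 219.199.66.31
  219.199.67.0/25 (219.199.67.0 - 219.199.67.127) does not contain 219.199.66.31
  219.207.66.0/24 (219.207.66.0 - 219.207.66.255) does not contain 219.199.66.31
  219.199.70.0/23 (219.199.70.0 - 219.199.71.255) does not contain 219.199.66.31
  219.199.68.0/22 (219.199.68.0 - 219.199.71.255) does not contain 219.199.66.31
  219.199.80.0/21 (219.199.80.0 - 219.199.87.255) does not contain 219.199.66.31
  219.197.64.0/20 (219.197.64.0 - 219.197.79.255) does not contain 219.199.66.31
Longest matching prefix is /18 -> next hop EDGE1.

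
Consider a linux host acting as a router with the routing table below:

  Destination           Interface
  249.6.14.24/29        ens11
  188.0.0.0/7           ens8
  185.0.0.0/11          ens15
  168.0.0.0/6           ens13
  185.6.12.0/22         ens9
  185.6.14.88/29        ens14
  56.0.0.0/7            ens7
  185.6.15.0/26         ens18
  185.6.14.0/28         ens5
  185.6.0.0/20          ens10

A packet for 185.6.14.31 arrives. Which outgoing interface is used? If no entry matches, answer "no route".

ens9

Routes whose prefix contains 185.6.14.31:
  185.0.0.0/11 (185.0.0.0 - 185.31.255.255) -> ens15
  185.6.0.0/20 (185.6.0.0 - 185.6.15.255) -> ens10
  185.6.12.0/22 (185.6.12.0 - 185.6.15.255) -> ens9
More-specific entries that do NOT match:
  249.6.14.24/29 (249.6.14.24 - 249.6.14.31) does not contain 185.6.14.31
  185.6.14.88/29 (185.6.14.88 - 185.6.14.95) does not contain 185.6.14.31
  185.6.14.0/28 (185.6.14.0 - 185.6.14.15) does not contain 185.6.14.31
  185.6.15.0/26 (185.6.15.0 - 185.6.15.63) does not contain 185.6.14.31
Longest matching prefix is /22 -> interface ens9.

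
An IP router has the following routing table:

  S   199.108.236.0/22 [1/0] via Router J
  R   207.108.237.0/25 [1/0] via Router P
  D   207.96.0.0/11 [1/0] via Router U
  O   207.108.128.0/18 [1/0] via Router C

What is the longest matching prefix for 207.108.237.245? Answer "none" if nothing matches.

Entries matching 207.108.237.245:
  207.96.0.0/11 (207.96.0.0 - 207.127.255.255)
Most specific is 207.96.0.0/11.

207.96.0.0/11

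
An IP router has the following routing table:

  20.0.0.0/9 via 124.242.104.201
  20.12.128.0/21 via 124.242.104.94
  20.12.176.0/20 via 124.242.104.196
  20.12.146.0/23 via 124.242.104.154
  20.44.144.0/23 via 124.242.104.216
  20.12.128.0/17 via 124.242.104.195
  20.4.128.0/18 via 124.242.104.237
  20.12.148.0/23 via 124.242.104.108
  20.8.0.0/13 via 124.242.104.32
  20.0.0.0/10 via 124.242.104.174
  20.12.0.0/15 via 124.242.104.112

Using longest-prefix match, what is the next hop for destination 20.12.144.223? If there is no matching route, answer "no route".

Routes whose prefix contains 20.12.144.223:
  20.0.0.0/9 (20.0.0.0 - 20.127.255.255) -> 124.242.104.201
  20.0.0.0/10 (20.0.0.0 - 20.63.255.255) -> 124.242.104.174
  20.8.0.0/13 (20.8.0.0 - 20.15.255.255) -> 124.242.104.32
  20.12.0.0/15 (20.12.0.0 - 20.13.255.255) -> 124.242.104.112
  20.12.128.0/17 (20.12.128.0 - 20.12.255.255) -> 124.242.104.195
More-specific entries that do NOT match:
  20.12.146.0/23 (20.12.146.0 - 20.12.147.255) does not contain 20.12.144.223
  20.44.144.0/23 (20.44.144.0 - 20.44.145.255) does not contain 20.12.144.223
  20.12.148.0/23 (20.12.148.0 - 20.12.149.255) does not contain 20.12.144.223
  20.12.128.0/21 (20.12.128.0 - 20.12.135.255) does not contain 20.12.144.223
  20.12.176.0/20 (20.12.176.0 - 20.12.191.255) does not contain 20.12.144.223
  20.4.128.0/18 (20.4.128.0 - 20.4.191.255) does not contain 20.12.144.223
Longest matching prefix is /17 -> next hop 124.242.104.195.

124.242.104.195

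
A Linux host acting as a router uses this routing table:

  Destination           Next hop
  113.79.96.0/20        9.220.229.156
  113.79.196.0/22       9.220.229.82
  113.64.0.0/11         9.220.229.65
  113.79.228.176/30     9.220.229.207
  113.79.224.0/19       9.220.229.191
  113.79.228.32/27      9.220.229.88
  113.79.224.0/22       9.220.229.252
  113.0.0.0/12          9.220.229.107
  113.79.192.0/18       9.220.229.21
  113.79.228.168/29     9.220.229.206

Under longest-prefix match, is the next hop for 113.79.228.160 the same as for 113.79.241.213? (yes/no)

113.79.228.160: longest match 113.79.224.0/19 -> 9.220.229.191
113.79.241.213: longest match 113.79.224.0/19 -> 9.220.229.191

yes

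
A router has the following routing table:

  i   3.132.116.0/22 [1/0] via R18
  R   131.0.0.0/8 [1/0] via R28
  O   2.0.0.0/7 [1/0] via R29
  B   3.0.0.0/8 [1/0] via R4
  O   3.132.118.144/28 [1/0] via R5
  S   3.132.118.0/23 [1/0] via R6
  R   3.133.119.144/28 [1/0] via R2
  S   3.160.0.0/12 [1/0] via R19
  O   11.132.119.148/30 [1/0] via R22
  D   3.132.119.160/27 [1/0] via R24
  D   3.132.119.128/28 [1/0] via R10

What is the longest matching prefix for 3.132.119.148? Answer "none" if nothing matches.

3.132.118.0/23

Entries matching 3.132.119.148:
  2.0.0.0/7 (2.0.0.0 - 3.255.255.255)
  3.0.0.0/8 (3.0.0.0 - 3.255.255.255)
  3.132.116.0/22 (3.132.116.0 - 3.132.119.255)
  3.132.118.0/23 (3.132.118.0 - 3.132.119.255)
Most specific is 3.132.118.0/23.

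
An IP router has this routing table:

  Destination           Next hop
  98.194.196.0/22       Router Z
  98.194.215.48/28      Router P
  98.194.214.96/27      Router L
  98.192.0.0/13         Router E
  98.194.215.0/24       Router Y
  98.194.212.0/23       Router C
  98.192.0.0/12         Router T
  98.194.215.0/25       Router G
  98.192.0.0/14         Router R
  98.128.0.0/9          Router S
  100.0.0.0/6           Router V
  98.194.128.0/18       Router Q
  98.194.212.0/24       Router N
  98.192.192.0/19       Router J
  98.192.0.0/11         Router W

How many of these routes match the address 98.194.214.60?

Prefixes containing 98.194.214.60:
  98.128.0.0/9 (98.128.0.0 - 98.255.255.255)
  98.192.0.0/11 (98.192.0.0 - 98.223.255.255)
  98.192.0.0/12 (98.192.0.0 - 98.207.255.255)
  98.192.0.0/13 (98.192.0.0 - 98.199.255.255)
  98.192.0.0/14 (98.192.0.0 - 98.195.255.255)
Total matching entries: 5.

5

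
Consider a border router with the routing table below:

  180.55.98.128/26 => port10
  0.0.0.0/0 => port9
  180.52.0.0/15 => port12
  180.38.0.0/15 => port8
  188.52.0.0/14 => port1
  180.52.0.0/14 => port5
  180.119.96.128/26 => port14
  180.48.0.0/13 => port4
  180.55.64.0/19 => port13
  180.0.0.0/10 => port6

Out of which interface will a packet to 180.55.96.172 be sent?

port5

Routes whose prefix contains 180.55.96.172:
  0.0.0.0/0 (default, matches everything) -> port9
  180.0.0.0/10 (180.0.0.0 - 180.63.255.255) -> port6
  180.48.0.0/13 (180.48.0.0 - 180.55.255.255) -> port4
  180.52.0.0/14 (180.52.0.0 - 180.55.255.255) -> port5
More-specific entries that do NOT match:
  180.55.98.128/26 (180.55.98.128 - 180.55.98.191) does not contain 180.55.96.172
  180.119.96.128/26 (180.119.96.128 - 180.119.96.191) does not contain 180.55.96.172
  180.55.64.0/19 (180.55.64.0 - 180.55.95.255) does not contain 180.55.96.172
  180.52.0.0/15 (180.52.0.0 - 180.53.255.255) does not contain 180.55.96.172
  180.38.0.0/15 (180.38.0.0 - 180.39.255.255) does not contain 180.55.96.172
Longest matching prefix is /14 -> interface port5.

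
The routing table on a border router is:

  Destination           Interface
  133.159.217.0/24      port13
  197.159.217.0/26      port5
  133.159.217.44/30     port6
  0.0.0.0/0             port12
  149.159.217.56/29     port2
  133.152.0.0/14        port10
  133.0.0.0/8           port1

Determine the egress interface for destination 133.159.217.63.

port13

Routes whose prefix contains 133.159.217.63:
  0.0.0.0/0 (default, matches everything) -> port12
  133.0.0.0/8 (133.0.0.0 - 133.255.255.255) -> port1
  133.159.217.0/24 (133.159.217.0 - 133.159.217.255) -> port13
More-specific entries that do NOT match:
  133.159.217.44/30 (133.159.217.44 - 133.159.217.47) does not contain 133.159.217.63
  149.159.217.56/29 (149.159.217.56 - 149.159.217.63) does not contain 133.159.217.63
  197.159.217.0/26 (197.159.217.0 - 197.159.217.63) does not contain 133.159.217.63
Longest matching prefix is /24 -> interface port13.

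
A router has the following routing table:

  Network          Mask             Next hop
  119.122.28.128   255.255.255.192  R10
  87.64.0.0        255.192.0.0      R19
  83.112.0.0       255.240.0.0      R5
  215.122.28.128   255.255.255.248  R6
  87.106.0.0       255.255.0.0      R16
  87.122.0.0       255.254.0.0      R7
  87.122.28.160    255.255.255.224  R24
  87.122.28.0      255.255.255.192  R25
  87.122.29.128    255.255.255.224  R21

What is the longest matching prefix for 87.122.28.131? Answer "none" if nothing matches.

87.122.0.0/15

Entries matching 87.122.28.131:
  87.64.0.0/10 (87.64.0.0 - 87.127.255.255)
  87.122.0.0/15 (87.122.0.0 - 87.123.255.255)
Most specific is 87.122.0.0/15.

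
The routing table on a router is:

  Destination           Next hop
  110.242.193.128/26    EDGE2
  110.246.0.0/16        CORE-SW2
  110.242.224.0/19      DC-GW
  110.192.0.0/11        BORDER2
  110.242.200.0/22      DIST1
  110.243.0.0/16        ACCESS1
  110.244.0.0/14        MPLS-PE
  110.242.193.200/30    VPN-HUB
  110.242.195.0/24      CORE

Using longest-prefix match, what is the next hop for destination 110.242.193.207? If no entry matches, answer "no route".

No entry's prefix contains 110.242.193.207; there is no default route.

no route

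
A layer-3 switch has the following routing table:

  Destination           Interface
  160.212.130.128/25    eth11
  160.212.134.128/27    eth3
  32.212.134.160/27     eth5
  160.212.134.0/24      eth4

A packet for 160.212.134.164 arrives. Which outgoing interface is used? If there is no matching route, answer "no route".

Routes whose prefix contains 160.212.134.164:
  160.212.134.0/24 (160.212.134.0 - 160.212.134.255) -> eth4
More-specific entries that do NOT match:
  160.212.134.128/27 (160.212.134.128 - 160.212.134.159) does not contain 160.212.134.164
  32.212.134.160/27 (32.212.134.160 - 32.212.134.191) does not contain 160.212.134.164
  160.212.130.128/25 (160.212.130.128 - 160.212.130.255) does not contain 160.212.134.164
Longest matching prefix is /24 -> interface eth4.

eth4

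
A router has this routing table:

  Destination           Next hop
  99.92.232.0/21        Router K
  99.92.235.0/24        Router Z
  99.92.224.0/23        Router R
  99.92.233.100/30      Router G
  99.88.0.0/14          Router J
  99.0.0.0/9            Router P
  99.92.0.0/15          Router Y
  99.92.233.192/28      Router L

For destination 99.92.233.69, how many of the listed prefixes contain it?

3

Prefixes containing 99.92.233.69:
  99.0.0.0/9 (99.0.0.0 - 99.127.255.255)
  99.92.0.0/15 (99.92.0.0 - 99.93.255.255)
  99.92.232.0/21 (99.92.232.0 - 99.92.239.255)
Total matching entries: 3.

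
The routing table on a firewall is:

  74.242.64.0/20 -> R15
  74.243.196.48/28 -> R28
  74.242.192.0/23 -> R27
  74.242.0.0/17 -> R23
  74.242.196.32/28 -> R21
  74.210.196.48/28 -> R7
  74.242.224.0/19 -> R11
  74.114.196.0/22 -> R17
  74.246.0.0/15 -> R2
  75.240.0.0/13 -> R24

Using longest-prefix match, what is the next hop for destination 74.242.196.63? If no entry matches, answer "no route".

no route

No entry's prefix contains 74.242.196.63; there is no default route.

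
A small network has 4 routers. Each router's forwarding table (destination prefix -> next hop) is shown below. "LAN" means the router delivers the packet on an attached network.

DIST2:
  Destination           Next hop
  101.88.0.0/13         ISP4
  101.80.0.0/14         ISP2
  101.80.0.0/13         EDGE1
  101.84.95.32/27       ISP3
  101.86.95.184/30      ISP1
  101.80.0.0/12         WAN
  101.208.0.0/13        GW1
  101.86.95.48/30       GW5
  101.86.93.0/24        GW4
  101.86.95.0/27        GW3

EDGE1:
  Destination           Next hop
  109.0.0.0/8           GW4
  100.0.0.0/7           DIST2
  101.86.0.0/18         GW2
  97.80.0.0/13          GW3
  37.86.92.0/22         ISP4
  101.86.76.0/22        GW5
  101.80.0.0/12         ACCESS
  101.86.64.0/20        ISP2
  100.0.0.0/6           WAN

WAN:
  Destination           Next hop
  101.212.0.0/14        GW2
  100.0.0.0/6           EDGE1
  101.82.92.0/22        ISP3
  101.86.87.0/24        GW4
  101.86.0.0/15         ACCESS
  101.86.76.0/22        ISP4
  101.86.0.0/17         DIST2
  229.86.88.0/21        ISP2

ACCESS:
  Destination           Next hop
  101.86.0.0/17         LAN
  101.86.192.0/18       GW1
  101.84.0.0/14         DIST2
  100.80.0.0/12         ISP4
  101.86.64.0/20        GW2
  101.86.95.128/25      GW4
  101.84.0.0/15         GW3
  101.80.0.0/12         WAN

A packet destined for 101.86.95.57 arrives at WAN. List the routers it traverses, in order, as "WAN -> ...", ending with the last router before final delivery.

WAN -> DIST2 -> EDGE1 -> ACCESS

At WAN: longest match for 101.86.95.57 is 101.86.0.0/17 -> DIST2
At DIST2: longest match for 101.86.95.57 is 101.80.0.0/13 -> EDGE1
At EDGE1: longest match for 101.86.95.57 is 101.80.0.0/12 -> ACCESS
At ACCESS: longest match for 101.86.95.57 is 101.86.0.0/17 -> LAN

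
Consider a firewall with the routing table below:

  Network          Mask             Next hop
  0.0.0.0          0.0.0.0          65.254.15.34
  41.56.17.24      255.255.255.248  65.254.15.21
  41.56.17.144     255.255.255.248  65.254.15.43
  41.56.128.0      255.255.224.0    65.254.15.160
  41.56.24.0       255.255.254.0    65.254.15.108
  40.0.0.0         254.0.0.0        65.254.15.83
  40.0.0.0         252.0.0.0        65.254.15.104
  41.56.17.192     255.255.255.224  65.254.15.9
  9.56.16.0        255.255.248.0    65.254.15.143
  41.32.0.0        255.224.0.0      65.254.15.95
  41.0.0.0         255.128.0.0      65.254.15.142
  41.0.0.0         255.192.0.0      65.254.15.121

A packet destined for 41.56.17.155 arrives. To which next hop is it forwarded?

65.254.15.95

Routes whose prefix contains 41.56.17.155:
  0.0.0.0/0 (default, matches everything) -> 65.254.15.34
  40.0.0.0/6 (40.0.0.0 - 43.255.255.255) -> 65.254.15.104
  40.0.0.0/7 (40.0.0.0 - 41.255.255.255) -> 65.254.15.83
  41.0.0.0/9 (41.0.0.0 - 41.127.255.255) -> 65.254.15.142
  41.0.0.0/10 (41.0.0.0 - 41.63.255.255) -> 65.254.15.121
  41.32.0.0/11 (41.32.0.0 - 41.63.255.255) -> 65.254.15.95
More-specific entries that do NOT match:
  41.56.17.24/29 (41.56.17.24 - 41.56.17.31) does not contain 41.56.17.155
  41.56.17.144/29 (41.56.17.144 - 41.56.17.151) does not contain 41.56.17.155
  41.56.17.192/27 (41.56.17.192 - 41.56.17.223) does not contain 41.56.17.155
  41.56.24.0/23 (41.56.24.0 - 41.56.25.255) does not contain 41.56.17.155
  9.56.16.0/21 (9.56.16.0 - 9.56.23.255) does not contain 41.56.17.155
  41.56.128.0/19 (41.56.128.0 - 41.56.159.255) does not contain 41.56.17.155
Longest matching prefix is /11 -> next hop 65.254.15.95.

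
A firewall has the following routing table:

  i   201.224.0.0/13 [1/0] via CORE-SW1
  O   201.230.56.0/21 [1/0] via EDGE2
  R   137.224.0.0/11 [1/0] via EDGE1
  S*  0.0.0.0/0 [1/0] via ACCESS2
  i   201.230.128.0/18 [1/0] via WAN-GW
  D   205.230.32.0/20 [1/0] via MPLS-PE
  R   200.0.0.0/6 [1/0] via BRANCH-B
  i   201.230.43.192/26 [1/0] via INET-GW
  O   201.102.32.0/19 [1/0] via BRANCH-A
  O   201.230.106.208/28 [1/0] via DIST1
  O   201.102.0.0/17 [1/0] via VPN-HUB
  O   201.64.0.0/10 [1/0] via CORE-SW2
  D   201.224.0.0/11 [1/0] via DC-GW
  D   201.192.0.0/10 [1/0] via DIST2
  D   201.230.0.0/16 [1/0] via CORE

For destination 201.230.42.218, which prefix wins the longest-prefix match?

Entries matching 201.230.42.218:
  0.0.0.0/0 (default, matches everything)
  200.0.0.0/6 (200.0.0.0 - 203.255.255.255)
  201.192.0.0/10 (201.192.0.0 - 201.255.255.255)
  201.224.0.0/11 (201.224.0.0 - 201.255.255.255)
  201.224.0.0/13 (201.224.0.0 - 201.231.255.255)
  201.230.0.0/16 (201.230.0.0 - 201.230.255.255)
Most specific is 201.230.0.0/16.

201.230.0.0/16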